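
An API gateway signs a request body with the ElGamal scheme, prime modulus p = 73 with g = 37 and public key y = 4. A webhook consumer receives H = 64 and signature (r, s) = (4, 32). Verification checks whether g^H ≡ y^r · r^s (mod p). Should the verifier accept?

reject

Left side g^H mod p:
Squares mod 73: 37^1≡37, 37^2≡55, 37^4≡32, 37^8≡2, 37^16≡4, 37^32≡16, 37^64≡37
37^64 ≡ 37 (mod 73)
Right side y^r · r^s mod p:
Squares mod 73: 4^1≡4, 4^2≡16, 4^4≡37
4^4 ≡ 37 (mod 73)
Squares mod 73: 4^1≡4, 4^2≡16, 4^4≡37, 4^8≡55, 4^16≡32, 4^32≡2
4^32 ≡ 2 (mod 73)
37·2 = 74 ≡ 1 (mod 73)
37 ≠ 1, so verification fails.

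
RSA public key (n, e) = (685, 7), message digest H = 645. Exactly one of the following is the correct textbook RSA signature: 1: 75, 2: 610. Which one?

2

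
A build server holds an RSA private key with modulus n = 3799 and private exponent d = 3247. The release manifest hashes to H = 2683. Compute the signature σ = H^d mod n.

Squares mod 3799: H^1≡2683, H^2≡3183, H^4≡3355, H^8≡3387, H^16≡2588, H^32≡107, H^64≡52, H^128≡2704, H^256≡2340, H^512≡1241, H^1024≡1486, H^2048≡977
3247 = 2048 + 1024 + 128 + 32 + 8 + 4 + 2 + 1, so H^3247 ≡ 977·1486·2704·107·3387·3355·3183·2683 ≡ 176 (mod 3799)

176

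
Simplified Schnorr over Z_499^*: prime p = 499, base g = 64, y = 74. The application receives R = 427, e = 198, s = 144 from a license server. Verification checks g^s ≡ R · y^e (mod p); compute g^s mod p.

279

64^2 = 4096 ≡ 104
64^4 ≡ 104^2 = 10816 ≡ 337
64^8 ≡ 337^2 = 113569 ≡ 296
64^16 ≡ 296^2 = 87616 ≡ 291
64^32 ≡ 291^2 = 84681 ≡ 350
64^64 ≡ 350^2 = 122500 ≡ 245
64^128 ≡ 245^2 = 60025 ≡ 145
144 = 128 + 16, so 64^144 ≡ 145·291 ≡ 279 (mod 499)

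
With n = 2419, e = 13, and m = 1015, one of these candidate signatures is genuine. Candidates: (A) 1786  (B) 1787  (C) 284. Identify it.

A

Candidate A: Squares mod 2419: 1786^1≡1786, 1786^2≡1554, 1786^4≡754, 1786^8≡51; 13 = 8 + 4 + 1, so 1786^13 ≡ 51·754·1786 ≡ 1015 (mod 2419)
  → matches m = 1015
Candidate B: Squares mod 2419: 1787^1≡1787, 1787^2≡289, 1787^4≡1275, 1787^8≡57; 13 = 8 + 4 + 1, so 1787^13 ≡ 57·1275·1787 ≡ 1372 (mod 2419)
Candidate C: Squares mod 2419: 284^1≡284, 284^2≡829, 284^4≡245, 284^8≡1969; 13 = 8 + 4 + 1, so 284^13 ≡ 1969·245·284 ≡ 536 (mod 2419)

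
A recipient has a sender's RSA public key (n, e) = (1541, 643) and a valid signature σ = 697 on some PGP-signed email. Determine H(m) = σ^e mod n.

1259

Squares mod 1541: σ^1≡697, σ^2≡394, σ^4≡1136, σ^8≡679, σ^16≡282, σ^32≡933, σ^64≡1365, σ^128≡156, σ^256≡1221, σ^512≡694
643 = 512 + 128 + 2 + 1, so σ^643 ≡ 694·156·394·697 ≡ 1259 (mod 1541)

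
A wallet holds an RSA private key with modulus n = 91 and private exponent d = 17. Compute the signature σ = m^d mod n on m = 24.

m^2 ≡ 24^2 = 576 ≡ 30
m^4 ≡ 30^2 = 900 ≡ 81
m^8 ≡ 81^2 = 6561 ≡ 9
m^16 ≡ 9^2 = 81
17 = 16 + 1, so m^17 ≡ 81·24 ≡ 33 (mod 91)

33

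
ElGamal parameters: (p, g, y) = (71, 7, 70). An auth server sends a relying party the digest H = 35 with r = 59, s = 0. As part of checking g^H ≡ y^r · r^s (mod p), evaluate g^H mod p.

7^35 mod 71 = 70

70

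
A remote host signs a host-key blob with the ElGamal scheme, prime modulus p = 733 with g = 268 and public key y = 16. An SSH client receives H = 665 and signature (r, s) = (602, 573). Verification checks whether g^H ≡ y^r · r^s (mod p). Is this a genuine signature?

forged

Left side g^H mod p:
268^2 = 71824 ≡ 723
268^4 ≡ 723^2 = 522729 ≡ 100
268^8 ≡ 100^2 = 10000 ≡ 471
268^16 ≡ 471^2 = 221841 ≡ 475
268^32 ≡ 475^2 = 225625 ≡ 594
268^64 ≡ 594^2 = 352836 ≡ 263
268^128 ≡ 263^2 = 69169 ≡ 267
268^256 ≡ 267^2 = 71289 ≡ 188
268^512 ≡ 188^2 = 35344 ≡ 160
665 = 512 + 128 + 16 + 8 + 1, so 268^665 ≡ 160·267·475·471·268 ≡ 630 (mod 733)
Right side y^r · r^s mod p:
16^2 = 256
16^4 ≡ 256^2 = 65536 ≡ 299
16^8 ≡ 299^2 = 89401 ≡ 708
16^16 ≡ 708^2 = 501264 ≡ 625
16^32 ≡ 625^2 = 390625 ≡ 669
16^64 ≡ 669^2 = 447561 ≡ 431
16^128 ≡ 431^2 = 185761 ≡ 312
16^256 ≡ 312^2 = 97344 ≡ 588
16^512 ≡ 588^2 = 345744 ≡ 501
602 = 512 + 64 + 16 + 8 + 2, so 16^602 ≡ 501·431·625·708·256 ≡ 645 (mod 733)
602^2 = 362404 ≡ 302
602^4 ≡ 302^2 = 91204 ≡ 312
602^8 ≡ 312^2 = 97344 ≡ 588
602^16 ≡ 588^2 = 345744 ≡ 501
602^32 ≡ 501^2 = 251001 ≡ 315
602^64 ≡ 315^2 = 99225 ≡ 270
602^128 ≡ 270^2 = 72900 ≡ 333
602^256 ≡ 333^2 = 110889 ≡ 206
602^512 ≡ 206^2 = 42436 ≡ 655
573 = 512 + 32 + 16 + 8 + 4 + 1, so 602^573 ≡ 655·315·501·588·312·602 ≡ 413 (mod 733)
645·413 = 266385 ≡ 306 (mod 733)
630 ≠ 306, so verification fails.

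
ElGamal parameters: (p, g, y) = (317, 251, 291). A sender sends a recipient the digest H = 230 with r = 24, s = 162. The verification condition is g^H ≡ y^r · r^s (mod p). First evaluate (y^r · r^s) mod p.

36

Squares mod 317: 291^1≡291, 291^2≡42, 291^4≡179, 291^8≡24, 291^16≡259
24 = 16 + 8, so 291^24 ≡ 259·24 ≡ 193 (mod 317)
Squares mod 317: 24^1≡24, 24^2≡259, 24^4≡194, 24^8≡230, 24^16≡278, 24^32≡253, 24^64≡292, 24^128≡308
162 = 128 + 32 + 2, so 24^162 ≡ 308·253·259 ≡ 194 (mod 317)
y^r · r^s ≡ 193·194 = 37442 ≡ 36 (mod 317)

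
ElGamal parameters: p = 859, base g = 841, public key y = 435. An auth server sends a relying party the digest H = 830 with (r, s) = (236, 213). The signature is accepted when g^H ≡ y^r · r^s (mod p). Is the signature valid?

invalid

Left side g^H mod p:
841^2 = 707281 ≡ 324
841^4 ≡ 324^2 = 104976 ≡ 178
841^8 ≡ 178^2 = 31684 ≡ 760
841^16 ≡ 760^2 = 577600 ≡ 352
841^32 ≡ 352^2 = 123904 ≡ 208
841^64 ≡ 208^2 = 43264 ≡ 314
841^128 ≡ 314^2 = 98596 ≡ 670
841^256 ≡ 670^2 = 448900 ≡ 502
841^512 ≡ 502^2 = 252004 ≡ 317
830 = 512 + 256 + 32 + 16 + 8 + 4 + 2, so 841^830 ≡ 317·502·208·352·760·178·324 ≡ 769 (mod 859)
Right side y^r · r^s mod p:
435^2 = 189225 ≡ 245
435^4 ≡ 245^2 = 60025 ≡ 754
435^8 ≡ 754^2 = 568516 ≡ 717
435^16 ≡ 717^2 = 514089 ≡ 407
435^32 ≡ 407^2 = 165649 ≡ 721
435^64 ≡ 721^2 = 519841 ≡ 146
435^128 ≡ 146^2 = 21316 ≡ 700
236 = 128 + 64 + 32 + 8 + 4, so 435^236 ≡ 700·146·721·717·754 ≡ 621 (mod 859)
236^2 = 55696 ≡ 720
236^4 ≡ 720^2 = 518400 ≡ 423
236^8 ≡ 423^2 = 178929 ≡ 257
236^16 ≡ 257^2 = 66049 ≡ 765
236^32 ≡ 765^2 = 585225 ≡ 246
236^64 ≡ 246^2 = 60516 ≡ 386
236^128 ≡ 386^2 = 148996 ≡ 389
213 = 128 + 64 + 16 + 4 + 1, so 236^213 ≡ 389·386·765·423·236 ≡ 79 (mod 859)
621·79 = 49059 ≡ 96 (mod 859)
769 ≠ 96, so verification fails.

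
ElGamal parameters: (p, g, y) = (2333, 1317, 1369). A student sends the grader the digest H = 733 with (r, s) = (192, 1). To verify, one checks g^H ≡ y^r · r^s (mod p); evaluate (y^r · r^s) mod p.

644

Squares mod 2333: 1369^1≡1369, 1369^2≡762, 1369^4≡2060, 1369^8≡2206, 1369^16≡2131, 1369^32≡1143, 1369^64≡2302, 1369^128≡961
192 = 128 + 64, so 1369^192 ≡ 961·2302 ≡ 538 (mod 2333)
192^1 mod 2333 = 192
y^r · r^s ≡ 538·192 = 103296 ≡ 644 (mod 2333)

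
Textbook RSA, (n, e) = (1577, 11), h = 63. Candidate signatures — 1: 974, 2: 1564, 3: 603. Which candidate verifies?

Candidate 1: Squares mod 1577: 974^1≡974, 974^2≡899, 974^4≡777, 974^8≡1315; 11 = 8 + 2 + 1, so 974^11 ≡ 1315·899·974 ≡ 63 (mod 1577)
  → matches h = 63
Candidate 2: Squares mod 1577: 1564^1≡1564, 1564^2≡169, 1564^4≡175, 1564^8≡662; 11 = 8 + 2 + 1, so 1564^11 ≡ 662·169·1564 ≡ 1157 (mod 1577)
Candidate 3: Squares mod 1577: 603^1≡603, 603^2≡899, 603^4≡777, 603^8≡1315; 11 = 8 + 2 + 1, so 603^11 ≡ 1315·899·603 ≡ 1514 (mod 1577)

1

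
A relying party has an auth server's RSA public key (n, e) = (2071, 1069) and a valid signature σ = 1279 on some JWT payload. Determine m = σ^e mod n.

1187

Squares mod 2071: σ^1≡1279, σ^2≡1822, σ^4≡1942, σ^8≡73, σ^16≡1187, σ^32≡689, σ^64≡462, σ^128≡131, σ^256≡593, σ^512≡1650, σ^1024≡1206
1069 = 1024 + 32 + 8 + 4 + 1, so σ^1069 ≡ 1206·689·73·1942·1279 ≡ 1187 (mod 2071)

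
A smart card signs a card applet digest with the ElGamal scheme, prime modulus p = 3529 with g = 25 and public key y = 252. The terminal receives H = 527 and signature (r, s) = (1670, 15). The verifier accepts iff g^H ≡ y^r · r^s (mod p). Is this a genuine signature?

genuine

Left side g^H mod p:
25^2 = 625
25^4 ≡ 625^2 = 390625 ≡ 2435
25^8 ≡ 2435^2 = 5929225 ≡ 505
25^16 ≡ 505^2 = 255025 ≡ 937
25^32 ≡ 937^2 = 877969 ≡ 2777
25^64 ≡ 2777^2 = 7711729 ≡ 864
25^128 ≡ 864^2 = 746496 ≡ 1877
25^256 ≡ 1877^2 = 3523129 ≡ 1187
25^512 ≡ 1187^2 = 1408969 ≡ 898
527 = 512 + 8 + 4 + 2 + 1, so 25^527 ≡ 898·505·2435·625·25 ≡ 2743 (mod 3529)
Right side y^r · r^s mod p:
252^2 = 63504 ≡ 3511
252^4 ≡ 3511^2 = 12327121 ≡ 324
252^8 ≡ 324^2 = 104976 ≡ 2635
252^16 ≡ 2635^2 = 6943225 ≡ 1682
252^32 ≡ 1682^2 = 2829124 ≡ 2395
252^64 ≡ 2395^2 = 5736025 ≡ 1400
252^128 ≡ 1400^2 = 1960000 ≡ 1405
252^256 ≡ 1405^2 = 1974025 ≡ 1314
252^512 ≡ 1314^2 = 1726596 ≡ 915
252^1024 ≡ 915^2 = 837225 ≡ 852
1670 = 1024 + 512 + 128 + 4 + 2, so 252^1670 ≡ 852·915·1405·324·3511 ≡ 2682 (mod 3529)
1670^2 = 2788900 ≡ 990
1670^4 ≡ 990^2 = 980100 ≡ 2567
1670^8 ≡ 2567^2 = 6589489 ≡ 846
15 = 8 + 4 + 2 + 1, so 1670^15 ≡ 846·2567·990·1670 ≡ 2005 (mod 3529)
2682·2005 = 5377410 ≡ 2743 (mod 3529)
2743 ≡ 2743 (mod 3529), so the signature is genuine.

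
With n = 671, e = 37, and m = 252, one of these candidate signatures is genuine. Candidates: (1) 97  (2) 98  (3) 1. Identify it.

Candidate 1: Squares mod 671: 97^1≡97, 97^2≡15, 97^4≡225, 97^8≡300, 97^16≡86, 97^32≡15; 37 = 32 + 4 + 1, so 97^37 ≡ 15·225·97 ≡ 598 (mod 671)
Candidate 2: Squares mod 671: 98^1≡98, 98^2≡210, 98^4≡485, 98^8≡375, 98^16≡386, 98^32≡34; 37 = 32 + 4 + 1, so 98^37 ≡ 34·485·98 ≡ 252 (mod 671)
  → matches m = 252
Candidate 3: Squares mod 671: 1^1≡1, 1^2≡1, 1^4≡1, 1^8≡1, 1^16≡1, 1^32≡1; 37 = 32 + 4 + 1, so 1^37 ≡ 1·1·1 ≡ 1 (mod 671)

2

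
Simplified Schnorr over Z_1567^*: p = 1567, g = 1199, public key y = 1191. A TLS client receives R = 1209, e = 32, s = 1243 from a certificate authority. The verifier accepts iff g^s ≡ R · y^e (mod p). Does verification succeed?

fails

g^s mod p:
1199^1243 mod 1567 = 51
R · y^e mod p:
1191^32 mod 1567 = 1080
1209·1080 = 1305720 ≡ 409 (mod 1567)
51 ≠ 409; the check fails.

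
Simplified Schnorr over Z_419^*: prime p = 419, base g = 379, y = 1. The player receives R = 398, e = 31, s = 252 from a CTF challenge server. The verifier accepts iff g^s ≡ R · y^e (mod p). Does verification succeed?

g^s mod p:
Squares mod 419: 379^1≡379, 379^2≡343, 379^4≡329, 379^8≡139, 379^16≡47, 379^32≡114, 379^64≡7, 379^128≡49
252 = 128 + 64 + 32 + 16 + 8 + 4, so 379^252 ≡ 49·7·114·47·139·329 ≡ 248 (mod 419)
R · y^e mod p:
Squares mod 419: 1^1≡1, 1^2≡1, 1^4≡1, 1^8≡1, 1^16≡1
31 = 16 + 8 + 4 + 2 + 1, so 1^31 ≡ 1·1·1·1·1 ≡ 1 (mod 419)
398·1 = 398 ≡ 398 (mod 419)
248 ≠ 398; the check fails.

fails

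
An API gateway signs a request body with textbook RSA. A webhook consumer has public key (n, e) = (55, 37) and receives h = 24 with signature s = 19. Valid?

s^2 ≡ 19^2 = 361 ≡ 31
s^4 ≡ 31^2 = 961 ≡ 26
s^8 ≡ 26^2 = 676 ≡ 16
s^16 ≡ 16^2 = 256 ≡ 36
s^32 ≡ 36^2 = 1296 ≡ 31
37 = 32 + 4 + 1, so s^37 ≡ 31·26·19 ≡ 24 (mod 55)
24 = h, so the signature checks out.

yes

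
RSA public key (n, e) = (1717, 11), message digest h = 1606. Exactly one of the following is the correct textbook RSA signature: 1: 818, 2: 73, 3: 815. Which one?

1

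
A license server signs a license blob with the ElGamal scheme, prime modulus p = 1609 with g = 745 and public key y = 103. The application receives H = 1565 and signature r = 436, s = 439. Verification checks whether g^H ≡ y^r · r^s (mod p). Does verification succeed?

passes

Left side g^H mod p:
745^2 = 555025 ≡ 1529
745^4 ≡ 1529^2 = 2337841 ≡ 1573
745^8 ≡ 1573^2 = 2474329 ≡ 1296
745^16 ≡ 1296^2 = 1679616 ≡ 1429
745^32 ≡ 1429^2 = 2042041 ≡ 220
745^64 ≡ 220^2 = 48400 ≡ 130
745^128 ≡ 130^2 = 16900 ≡ 810
745^256 ≡ 810^2 = 656100 ≡ 1237
745^512 ≡ 1237^2 = 1530169 ≡ 10
745^1024 ≡ 10^2 = 100
1565 = 1024 + 512 + 16 + 8 + 4 + 1, so 745^1565 ≡ 100·10·1429·1296·1573·745 ≡ 871 (mod 1609)
Right side y^r · r^s mod p:
103^2 = 10609 ≡ 955
103^4 ≡ 955^2 = 912025 ≡ 1331
103^8 ≡ 1331^2 = 1771561 ≡ 52
103^16 ≡ 52^2 = 2704 ≡ 1095
103^32 ≡ 1095^2 = 1199025 ≡ 320
103^64 ≡ 320^2 = 102400 ≡ 1033
103^128 ≡ 1033^2 = 1067089 ≡ 322
103^256 ≡ 322^2 = 103684 ≡ 708
436 = 256 + 128 + 32 + 16 + 4, so 103^436 ≡ 708·322·320·1095·1331 ≡ 110 (mod 1609)
436^2 = 190096 ≡ 234
436^4 ≡ 234^2 = 54756 ≡ 50
436^8 ≡ 50^2 = 2500 ≡ 891
436^16 ≡ 891^2 = 793881 ≡ 644
436^32 ≡ 644^2 = 414736 ≡ 1223
436^64 ≡ 1223^2 = 1495729 ≡ 968
436^128 ≡ 968^2 = 937024 ≡ 586
436^256 ≡ 586^2 = 343396 ≡ 679
439 = 256 + 128 + 32 + 16 + 4 + 2 + 1, so 436^439 ≡ 679·586·1223·644·50·234·436 ≡ 1339 (mod 1609)
110·1339 = 147290 ≡ 871 (mod 1609)
871 ≡ 871 (mod 1609), so the signature is genuine.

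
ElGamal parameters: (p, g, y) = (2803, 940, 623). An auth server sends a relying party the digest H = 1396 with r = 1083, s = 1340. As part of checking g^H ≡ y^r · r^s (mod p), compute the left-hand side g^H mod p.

940^2 = 883600 ≡ 655
940^4 ≡ 655^2 = 429025 ≡ 166
940^8 ≡ 166^2 = 27556 ≡ 2329
940^16 ≡ 2329^2 = 5424241 ≡ 436
940^32 ≡ 436^2 = 190096 ≡ 2295
940^64 ≡ 2295^2 = 5267025 ≡ 188
940^128 ≡ 188^2 = 35344 ≡ 1708
940^256 ≡ 1708^2 = 2917264 ≡ 2144
940^512 ≡ 2144^2 = 4596736 ≡ 2619
940^1024 ≡ 2619^2 = 6859161 ≡ 220
1396 = 1024 + 256 + 64 + 32 + 16 + 4, so 940^1396 ≡ 220·2144·188·2295·436·166 ≡ 885 (mod 2803)

885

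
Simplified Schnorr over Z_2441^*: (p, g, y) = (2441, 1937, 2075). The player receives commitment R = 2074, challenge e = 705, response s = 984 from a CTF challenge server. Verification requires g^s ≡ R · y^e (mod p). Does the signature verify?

g^s mod p:
Squares mod 2441: 1937^1≡1937, 1937^2≡152, 1937^4≡1135, 1937^8≡1818, 1937^16≡10, 1937^32≡100, 1937^64≡236, 1937^128≡1994, 1937^256≡2088, 1937^512≡118
984 = 512 + 256 + 128 + 64 + 16 + 8, so 1937^984 ≡ 118·2088·1994·236·10·1818 ≡ 1021 (mod 2441)
R · y^e mod p:
Squares mod 2441: 2075^1≡2075, 2075^2≡2142, 2075^4≡1525, 2075^8≡1793, 2075^16≡52, 2075^32≡263, 2075^64≡821, 2075^128≡325, 2075^256≡662, 2075^512≡1305
705 = 512 + 128 + 64 + 1, so 2075^705 ≡ 1305·325·821·2075 ≡ 1527 (mod 2441)
2074·1527 = 3166998 ≡ 1021 (mod 2441)
1021 ≡ 1021 (mod 2441); signature holds.

verifies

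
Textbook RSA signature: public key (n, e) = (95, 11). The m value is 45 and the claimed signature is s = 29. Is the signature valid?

invalid

s^2 ≡ 29^2 = 841 ≡ 81
s^4 ≡ 81^2 = 6561 ≡ 6
s^8 ≡ 6^2 = 36
11 = 8 + 2 + 1, so s^11 ≡ 36·81·29 ≡ 14 (mod 95)
The recovered value 14 does not match the digest 45.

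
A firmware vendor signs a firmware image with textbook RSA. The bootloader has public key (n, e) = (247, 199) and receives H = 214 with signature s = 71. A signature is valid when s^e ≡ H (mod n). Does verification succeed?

fails

Squares mod 247: s^1≡71, s^2≡101, s^4≡74, s^8≡42, s^16≡35, s^32≡237, s^64≡100, s^128≡120
199 = 128 + 64 + 4 + 2 + 1, so s^199 ≡ 120·100·74·101·71 ≡ 33 (mod 247)
33 ≠ 214, so verification fails.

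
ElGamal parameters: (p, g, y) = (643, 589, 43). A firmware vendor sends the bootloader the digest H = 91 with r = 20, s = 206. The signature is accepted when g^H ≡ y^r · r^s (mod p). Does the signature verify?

Left side g^H mod p:
589^2 = 346921 ≡ 344
589^4 ≡ 344^2 = 118336 ≡ 24
589^8 ≡ 24^2 = 576
589^16 ≡ 576^2 = 331776 ≡ 631
589^32 ≡ 631^2 = 398161 ≡ 144
589^64 ≡ 144^2 = 20736 ≡ 160
91 = 64 + 16 + 8 + 2 + 1, so 589^91 ≡ 160·631·576·344·589 ≡ 268 (mod 643)
Right side y^r · r^s mod p:
43^2 = 1849 ≡ 563
43^4 ≡ 563^2 = 316969 ≡ 613
43^8 ≡ 613^2 = 375769 ≡ 257
43^16 ≡ 257^2 = 66049 ≡ 463
20 = 16 + 4, so 43^20 ≡ 463·613 ≡ 256 (mod 643)
20^2 = 400
20^4 ≡ 400^2 = 160000 ≡ 536
20^8 ≡ 536^2 = 287296 ≡ 518
20^16 ≡ 518^2 = 268324 ≡ 193
20^32 ≡ 193^2 = 37249 ≡ 598
20^64 ≡ 598^2 = 357604 ≡ 96
20^128 ≡ 96^2 = 9216 ≡ 214
206 = 128 + 64 + 8 + 4 + 2, so 20^206 ≡ 214·96·518·536·400 ≡ 36 (mod 643)
256·36 = 9216 ≡ 214 (mod 643)
268 ≠ 214, so verification fails.

does not verify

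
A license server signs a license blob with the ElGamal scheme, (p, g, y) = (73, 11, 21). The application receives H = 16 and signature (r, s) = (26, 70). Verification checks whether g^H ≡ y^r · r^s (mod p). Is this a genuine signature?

genuine

Left side g^H mod p:
Squares mod 73: 11^1≡11, 11^2≡48, 11^4≡41, 11^8≡2, 11^16≡4
11^16 ≡ 4 (mod 73)
Right side y^r · r^s mod p:
Squares mod 73: 21^1≡21, 21^2≡3, 21^4≡9, 21^8≡8, 21^16≡64
26 = 16 + 8 + 2, so 21^26 ≡ 64·8·3 ≡ 3 (mod 73)
Squares mod 73: 26^1≡26, 26^2≡19, 26^4≡69, 26^8≡16, 26^16≡37, 26^32≡55, 26^64≡32
70 = 64 + 4 + 2, so 26^70 ≡ 32·69·19 ≡ 50 (mod 73)
3·50 = 150 ≡ 4 (mod 73)
4 ≡ 4 (mod 73), so the signature is genuine.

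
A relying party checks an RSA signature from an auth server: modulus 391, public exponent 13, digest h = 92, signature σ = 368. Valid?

yes

σ^2 ≡ 368^2 = 135424 ≡ 138
σ^4 ≡ 138^2 = 19044 ≡ 276
σ^8 ≡ 276^2 = 76176 ≡ 322
13 = 8 + 4 + 1, so σ^13 ≡ 322·276·368 ≡ 92 (mod 391)
σ^13 mod 391 = 92 matches h.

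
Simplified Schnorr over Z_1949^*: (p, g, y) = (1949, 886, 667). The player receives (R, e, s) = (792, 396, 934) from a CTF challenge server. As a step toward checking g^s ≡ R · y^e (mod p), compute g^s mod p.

886^2 = 784996 ≡ 1498
886^4 ≡ 1498^2 = 2244004 ≡ 705
886^8 ≡ 705^2 = 497025 ≡ 30
886^16 ≡ 30^2 = 900
886^32 ≡ 900^2 = 810000 ≡ 1165
886^64 ≡ 1165^2 = 1357225 ≡ 721
886^128 ≡ 721^2 = 519841 ≡ 1407
886^256 ≡ 1407^2 = 1979649 ≡ 1414
886^512 ≡ 1414^2 = 1999396 ≡ 1671
934 = 512 + 256 + 128 + 32 + 4 + 2, so 886^934 ≡ 1671·1414·1407·1165·705·1498 ≡ 1698 (mod 1949)

1698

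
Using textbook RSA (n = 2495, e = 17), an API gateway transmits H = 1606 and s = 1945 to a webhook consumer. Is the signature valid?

s^2 ≡ 1945^2 = 3783025 ≡ 605
s^4 ≡ 605^2 = 366025 ≡ 1755
s^8 ≡ 1755^2 = 3080025 ≡ 1195
s^16 ≡ 1195^2 = 1428025 ≡ 885
17 = 16 + 1, so s^17 ≡ 885·1945 ≡ 2270 (mod 2495)
2270 ≠ 1606, so verification fails.

invalid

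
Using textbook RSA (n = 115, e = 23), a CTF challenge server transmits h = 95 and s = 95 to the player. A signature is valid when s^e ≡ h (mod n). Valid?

s^2 ≡ 95^2 = 9025 ≡ 55
s^4 ≡ 55^2 = 3025 ≡ 35
s^8 ≡ 35^2 = 1225 ≡ 75
s^16 ≡ 75^2 = 5625 ≡ 105
23 = 16 + 4 + 2 + 1, so s^23 ≡ 105·35·55·95 ≡ 95 (mod 115)
s^23 mod 115 = 95 matches h.

yes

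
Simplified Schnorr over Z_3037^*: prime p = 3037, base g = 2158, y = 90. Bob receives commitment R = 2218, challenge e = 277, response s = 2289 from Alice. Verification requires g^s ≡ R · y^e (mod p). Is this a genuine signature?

forged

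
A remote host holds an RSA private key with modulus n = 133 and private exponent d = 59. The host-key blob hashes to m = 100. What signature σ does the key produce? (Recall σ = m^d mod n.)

123

m^2 ≡ 100^2 = 10000 ≡ 25
m^4 ≡ 25^2 = 625 ≡ 93
m^8 ≡ 93^2 = 8649 ≡ 4
m^16 ≡ 4^2 = 16
m^32 ≡ 16^2 = 256 ≡ 123
59 = 32 + 16 + 8 + 2 + 1, so m^59 ≡ 123·16·4·25·100 ≡ 123 (mod 133)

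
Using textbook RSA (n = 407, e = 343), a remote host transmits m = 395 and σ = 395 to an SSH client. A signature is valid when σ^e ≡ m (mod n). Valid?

yes

Squares mod 407: σ^1≡395, σ^2≡144, σ^4≡386, σ^8≡34, σ^16≡342, σ^32≡155, σ^64≡12, σ^128≡144, σ^256≡386
343 = 256 + 64 + 16 + 4 + 2 + 1, so σ^343 ≡ 386·12·342·386·144·395 ≡ 395 (mod 407)
Since 395 equals the digest 395, verification succeeds.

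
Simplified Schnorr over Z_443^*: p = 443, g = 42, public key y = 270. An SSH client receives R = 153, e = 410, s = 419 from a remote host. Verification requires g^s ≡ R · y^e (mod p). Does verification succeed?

fails

g^s mod p:
42^2 = 1764 ≡ 435
42^4 ≡ 435^2 = 189225 ≡ 64
42^8 ≡ 64^2 = 4096 ≡ 109
42^16 ≡ 109^2 = 11881 ≡ 363
42^32 ≡ 363^2 = 131769 ≡ 198
42^64 ≡ 198^2 = 39204 ≡ 220
42^128 ≡ 220^2 = 48400 ≡ 113
42^256 ≡ 113^2 = 12769 ≡ 365
419 = 256 + 128 + 32 + 2 + 1, so 42^419 ≡ 365·113·198·435·42 ≡ 399 (mod 443)
R · y^e mod p:
270^2 = 72900 ≡ 248
270^4 ≡ 248^2 = 61504 ≡ 370
270^8 ≡ 370^2 = 136900 ≡ 13
270^16 ≡ 13^2 = 169
270^32 ≡ 169^2 = 28561 ≡ 209
270^64 ≡ 209^2 = 43681 ≡ 267
270^128 ≡ 267^2 = 71289 ≡ 409
270^256 ≡ 409^2 = 167281 ≡ 270
410 = 256 + 128 + 16 + 8 + 2, so 270^410 ≡ 270·409·169·13·248 ≡ 248 (mod 443)
153·248 = 37944 ≡ 289 (mod 443)
399 ≠ 289; the check fails.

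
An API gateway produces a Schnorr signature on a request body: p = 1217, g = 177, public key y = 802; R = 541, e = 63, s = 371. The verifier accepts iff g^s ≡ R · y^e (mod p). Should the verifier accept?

g^s mod p:
177^2 = 31329 ≡ 904
177^4 ≡ 904^2 = 817216 ≡ 609
177^8 ≡ 609^2 = 370881 ≡ 913
177^16 ≡ 913^2 = 833569 ≡ 1141
177^32 ≡ 1141^2 = 1301881 ≡ 908
177^64 ≡ 908^2 = 824464 ≡ 555
177^128 ≡ 555^2 = 308025 ≡ 124
177^256 ≡ 124^2 = 15376 ≡ 772
371 = 256 + 64 + 32 + 16 + 2 + 1, so 177^371 ≡ 772·555·908·1141·904·177 ≡ 50 (mod 1217)
R · y^e mod p:
802^2 = 643204 ≡ 628
802^4 ≡ 628^2 = 394384 ≡ 76
802^8 ≡ 76^2 = 5776 ≡ 908
802^16 ≡ 908^2 = 824464 ≡ 555
802^32 ≡ 555^2 = 308025 ≡ 124
63 = 32 + 16 + 8 + 4 + 2 + 1, so 802^63 ≡ 124·555·908·76·628·802 ≡ 265 (mod 1217)
541·265 = 143365 ≡ 976 (mod 1217)
50 ≠ 976; the check fails.

reject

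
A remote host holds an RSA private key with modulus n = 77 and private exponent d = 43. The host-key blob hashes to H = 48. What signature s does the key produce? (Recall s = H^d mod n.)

20

Squares mod 77: H^1≡48, H^2≡71, H^4≡36, H^8≡64, H^16≡15, H^32≡71
43 = 32 + 8 + 2 + 1, so H^43 ≡ 71·64·71·48 ≡ 20 (mod 77)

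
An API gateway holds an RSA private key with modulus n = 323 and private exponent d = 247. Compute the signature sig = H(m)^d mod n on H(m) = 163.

Squares mod 323: (H(m))^1≡163, (H(m))^2≡83, (H(m))^4≡106, (H(m))^8≡254, (H(m))^16≡239, (H(m))^32≡273, (H(m))^64≡239, (H(m))^128≡273
247 = 128 + 64 + 32 + 16 + 4 + 2 + 1, so (H(m))^247 ≡ 273·239·273·239·106·83·163 ≡ 277 (mod 323)

277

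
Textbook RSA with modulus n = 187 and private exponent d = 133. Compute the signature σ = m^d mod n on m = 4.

m^2 ≡ 4^2 = 16
m^4 ≡ 16^2 = 256 ≡ 69
m^8 ≡ 69^2 = 4761 ≡ 86
m^16 ≡ 86^2 = 7396 ≡ 103
m^32 ≡ 103^2 = 10609 ≡ 137
m^64 ≡ 137^2 = 18769 ≡ 69
m^128 ≡ 69^2 = 4761 ≡ 86
133 = 128 + 4 + 1, so m^133 ≡ 86·69·4 ≡ 174 (mod 187)

174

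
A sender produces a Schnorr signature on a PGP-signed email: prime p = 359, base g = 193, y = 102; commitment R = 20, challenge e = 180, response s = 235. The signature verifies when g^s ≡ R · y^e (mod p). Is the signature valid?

g^s mod p:
193^2 = 37249 ≡ 272
193^4 ≡ 272^2 = 73984 ≡ 30
193^8 ≡ 30^2 = 900 ≡ 182
193^16 ≡ 182^2 = 33124 ≡ 96
193^32 ≡ 96^2 = 9216 ≡ 241
193^64 ≡ 241^2 = 58081 ≡ 282
193^128 ≡ 282^2 = 79524 ≡ 185
235 = 128 + 64 + 32 + 8 + 2 + 1, so 193^235 ≡ 185·282·241·182·272·193 ≡ 41 (mod 359)
R · y^e mod p:
102^2 = 10404 ≡ 352
102^4 ≡ 352^2 = 123904 ≡ 49
102^8 ≡ 49^2 = 2401 ≡ 247
102^16 ≡ 247^2 = 61009 ≡ 338
102^32 ≡ 338^2 = 114244 ≡ 82
102^64 ≡ 82^2 = 6724 ≡ 262
102^128 ≡ 262^2 = 68644 ≡ 75
180 = 128 + 32 + 16 + 4, so 102^180 ≡ 75·82·338·49 ≡ 102 (mod 359)
20·102 = 2040 ≡ 245 (mod 359)
41 ≠ 245; the check fails.

invalid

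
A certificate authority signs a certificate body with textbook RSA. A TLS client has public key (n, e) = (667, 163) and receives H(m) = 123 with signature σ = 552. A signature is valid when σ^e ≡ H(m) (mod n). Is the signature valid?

σ^2 ≡ 552^2 = 304704 ≡ 552
σ^4 ≡ 552^2 = 304704 ≡ 552
σ^8 ≡ 552^2 = 304704 ≡ 552
σ^16 ≡ 552^2 = 304704 ≡ 552
σ^32 ≡ 552^2 = 304704 ≡ 552
σ^64 ≡ 552^2 = 304704 ≡ 552
σ^128 ≡ 552^2 = 304704 ≡ 552
163 = 128 + 32 + 2 + 1, so σ^163 ≡ 552·552·552·552 ≡ 552 (mod 667)
σ^163 mod 667 = 552, but H(m) = 123.

invalid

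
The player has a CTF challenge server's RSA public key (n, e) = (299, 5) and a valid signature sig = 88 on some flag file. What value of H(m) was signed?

Squares mod 299: sig^1≡88, sig^2≡269, sig^4≡3
5 = 4 + 1, so sig^5 ≡ 3·88 ≡ 264 (mod 299)

264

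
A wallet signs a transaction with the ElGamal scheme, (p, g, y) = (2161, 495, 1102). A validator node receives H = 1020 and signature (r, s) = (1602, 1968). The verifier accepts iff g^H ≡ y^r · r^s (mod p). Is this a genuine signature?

Left side g^H mod p:
495^2 = 245025 ≡ 832
495^4 ≡ 832^2 = 692224 ≡ 704
495^8 ≡ 704^2 = 495616 ≡ 747
495^16 ≡ 747^2 = 558009 ≡ 471
495^32 ≡ 471^2 = 221841 ≡ 1419
495^64 ≡ 1419^2 = 2013561 ≡ 1670
495^128 ≡ 1670^2 = 2788900 ≡ 1210
495^256 ≡ 1210^2 = 1464100 ≡ 1103
495^512 ≡ 1103^2 = 1216609 ≡ 2127
1020 = 512 + 256 + 128 + 64 + 32 + 16 + 8 + 4, so 495^1020 ≡ 2127·1103·1210·1670·1419·471·747·704 ≡ 1561 (mod 2161)
Right side y^r · r^s mod p:
1102^2 = 1214404 ≡ 2083
1102^4 ≡ 2083^2 = 4338889 ≡ 1762
1102^8 ≡ 1762^2 = 3104644 ≡ 1448
1102^16 ≡ 1448^2 = 2096704 ≡ 534
1102^32 ≡ 534^2 = 285156 ≡ 2065
1102^64 ≡ 2065^2 = 4264225 ≡ 572
1102^128 ≡ 572^2 = 327184 ≡ 873
1102^256 ≡ 873^2 = 762129 ≡ 1457
1102^512 ≡ 1457^2 = 2122849 ≡ 747
1102^1024 ≡ 747^2 = 558009 ≡ 471
1602 = 1024 + 512 + 64 + 2, so 1102^1602 ≡ 471·747·572·2083 ≡ 594 (mod 2161)
1602^2 = 2566404 ≡ 1297
1602^4 ≡ 1297^2 = 1682209 ≡ 951
1602^8 ≡ 951^2 = 904401 ≡ 1103
1602^16 ≡ 1103^2 = 1216609 ≡ 2127
1602^32 ≡ 2127^2 = 4524129 ≡ 1156
1602^64 ≡ 1156^2 = 1336336 ≡ 838
1602^128 ≡ 838^2 = 702244 ≡ 2080
1602^256 ≡ 2080^2 = 4326400 ≡ 78
1602^512 ≡ 78^2 = 6084 ≡ 1762
1602^1024 ≡ 1762^2 = 3104644 ≡ 1448
1968 = 1024 + 512 + 256 + 128 + 32 + 16, so 1602^1968 ≡ 1448·1762·78·2080·1156·2127 ≡ 1396 (mod 2161)
594·1396 = 829224 ≡ 1561 (mod 2161)
1561 ≡ 1561 (mod 2161), so the signature is genuine.

genuine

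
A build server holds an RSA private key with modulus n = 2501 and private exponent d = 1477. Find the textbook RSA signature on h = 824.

681

h^2 ≡ 824^2 = 678976 ≡ 1205
h^4 ≡ 1205^2 = 1452025 ≡ 1445
h^8 ≡ 1445^2 = 2088025 ≡ 2191
h^16 ≡ 2191^2 = 4800481 ≡ 1062
h^32 ≡ 1062^2 = 1127844 ≡ 2394
h^64 ≡ 2394^2 = 5731236 ≡ 1445
h^128 ≡ 1445^2 = 2088025 ≡ 2191
h^256 ≡ 2191^2 = 4800481 ≡ 1062
h^512 ≡ 1062^2 = 1127844 ≡ 2394
h^1024 ≡ 2394^2 = 5731236 ≡ 1445
1477 = 1024 + 256 + 128 + 64 + 4 + 1, so h^1477 ≡ 1445·1062·2191·1445·1445·824 ≡ 681 (mod 2501)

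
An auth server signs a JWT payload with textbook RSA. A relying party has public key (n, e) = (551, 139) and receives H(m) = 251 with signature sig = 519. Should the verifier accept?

sig^2 ≡ 519^2 = 269361 ≡ 473
sig^4 ≡ 473^2 = 223729 ≡ 23
sig^8 ≡ 23^2 = 529
sig^16 ≡ 529^2 = 279841 ≡ 484
sig^32 ≡ 484^2 = 234256 ≡ 81
sig^64 ≡ 81^2 = 6561 ≡ 500
sig^128 ≡ 500^2 = 250000 ≡ 397
139 = 128 + 8 + 2 + 1, so sig^139 ≡ 397·529·473·519 ≡ 251 (mod 551)
sig^139 mod 551 = 251 matches H(m).

accept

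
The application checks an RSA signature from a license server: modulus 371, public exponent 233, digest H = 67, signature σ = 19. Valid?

σ^2 ≡ 19^2 = 361
σ^4 ≡ 361^2 = 130321 ≡ 100
σ^8 ≡ 100^2 = 10000 ≡ 354
σ^16 ≡ 354^2 = 125316 ≡ 289
σ^32 ≡ 289^2 = 83521 ≡ 46
σ^64 ≡ 46^2 = 2116 ≡ 261
σ^128 ≡ 261^2 = 68121 ≡ 228
233 = 128 + 64 + 32 + 8 + 1, so σ^233 ≡ 228·261·46·354·19 ≡ 304 (mod 371)
σ^233 mod 371 = 304, but H = 67.

no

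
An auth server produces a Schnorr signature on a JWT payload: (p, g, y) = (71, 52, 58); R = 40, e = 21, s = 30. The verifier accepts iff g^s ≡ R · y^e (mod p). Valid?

yes

g^s mod p:
52^2 = 2704 ≡ 6
52^4 ≡ 6^2 = 36
52^8 ≡ 36^2 = 1296 ≡ 18
52^16 ≡ 18^2 = 324 ≡ 40
30 = 16 + 8 + 4 + 2, so 52^30 ≡ 40·18·36·6 ≡ 30 (mod 71)
R · y^e mod p:
58^2 = 3364 ≡ 27
58^4 ≡ 27^2 = 729 ≡ 19
58^8 ≡ 19^2 = 361 ≡ 6
58^16 ≡ 6^2 = 36
21 = 16 + 4 + 1, so 58^21 ≡ 36·19·58 ≡ 54 (mod 71)
40·54 = 2160 ≡ 30 (mod 71)
30 ≡ 30 (mod 71); signature holds.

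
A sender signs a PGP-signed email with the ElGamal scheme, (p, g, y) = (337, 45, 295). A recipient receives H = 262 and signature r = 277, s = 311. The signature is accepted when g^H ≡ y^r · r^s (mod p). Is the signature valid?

invalid

Left side g^H mod p:
45^2 = 2025 ≡ 3
45^4 ≡ 3^2 = 9
45^8 ≡ 9^2 = 81
45^16 ≡ 81^2 = 6561 ≡ 158
45^32 ≡ 158^2 = 24964 ≡ 26
45^64 ≡ 26^2 = 676 ≡ 2
45^128 ≡ 2^2 = 4
45^256 ≡ 4^2 = 16
262 = 256 + 4 + 2, so 45^262 ≡ 16·9·3 ≡ 95 (mod 337)
Right side y^r · r^s mod p:
295^2 = 87025 ≡ 79
295^4 ≡ 79^2 = 6241 ≡ 175
295^8 ≡ 175^2 = 30625 ≡ 295
295^16 ≡ 295^2 = 87025 ≡ 79
295^32 ≡ 79^2 = 6241 ≡ 175
295^64 ≡ 175^2 = 30625 ≡ 295
295^128 ≡ 295^2 = 87025 ≡ 79
295^256 ≡ 79^2 = 6241 ≡ 175
277 = 256 + 16 + 4 + 1, so 295^277 ≡ 175·79·175·295 ≡ 175 (mod 337)
277^2 = 76729 ≡ 230
277^4 ≡ 230^2 = 52900 ≡ 328
277^8 ≡ 328^2 = 107584 ≡ 81
277^16 ≡ 81^2 = 6561 ≡ 158
277^32 ≡ 158^2 = 24964 ≡ 26
277^64 ≡ 26^2 = 676 ≡ 2
277^128 ≡ 2^2 = 4
277^256 ≡ 4^2 = 16
311 = 256 + 32 + 16 + 4 + 2 + 1, so 277^311 ≡ 16·26·158·328·230·277 ≡ 33 (mod 337)
175·33 = 5775 ≡ 46 (mod 337)
95 ≠ 46, so verification fails.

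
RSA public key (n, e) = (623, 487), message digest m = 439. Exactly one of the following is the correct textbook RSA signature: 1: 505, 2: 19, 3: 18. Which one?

Candidate 1: Squares mod 623: 505^1≡505, 505^2≡218, 505^4≡176, 505^8≡449, 505^16≡372, 505^32≡78, 505^64≡477, 505^128≡134, 505^256≡512; 487 = 256 + 128 + 64 + 32 + 4 + 2 + 1, so 505^487 ≡ 512·134·477·78·176·218·505 ≡ 92 (mod 623)
Candidate 2: Squares mod 623: 19^1≡19, 19^2≡361, 19^4≡114, 19^8≡536, 19^16≡93, 19^32≡550, 19^64≡345, 19^128≡32, 19^256≡401; 487 = 256 + 128 + 64 + 32 + 4 + 2 + 1, so 19^487 ≡ 401·32·345·550·114·361·19 ≡ 439 (mod 623)
  → matches m = 439
Candidate 3: Squares mod 623: 18^1≡18, 18^2≡324, 18^4≡312, 18^8≡156, 18^16≡39, 18^32≡275, 18^64≡242, 18^128≡2, 18^256≡4; 487 = 256 + 128 + 64 + 32 + 4 + 2 + 1, so 18^487 ≡ 4·2·242·275·312·324·18 ≡ 403 (mod 623)

2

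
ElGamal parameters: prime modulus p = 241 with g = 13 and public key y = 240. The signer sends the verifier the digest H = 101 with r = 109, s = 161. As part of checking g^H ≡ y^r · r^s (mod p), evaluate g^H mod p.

52

13^2 = 169
13^4 ≡ 169^2 = 28561 ≡ 123
13^8 ≡ 123^2 = 15129 ≡ 187
13^16 ≡ 187^2 = 34969 ≡ 24
13^32 ≡ 24^2 = 576 ≡ 94
13^64 ≡ 94^2 = 8836 ≡ 160
101 = 64 + 32 + 4 + 1, so 13^101 ≡ 160·94·123·13 ≡ 52 (mod 241)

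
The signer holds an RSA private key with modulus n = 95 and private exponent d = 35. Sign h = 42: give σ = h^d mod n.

h^2 ≡ 42^2 = 1764 ≡ 54
h^4 ≡ 54^2 = 2916 ≡ 66
h^8 ≡ 66^2 = 4356 ≡ 81
h^16 ≡ 81^2 = 6561 ≡ 6
h^32 ≡ 6^2 = 36
35 = 32 + 2 + 1, so h^35 ≡ 36·54·42 ≡ 43 (mod 95)

43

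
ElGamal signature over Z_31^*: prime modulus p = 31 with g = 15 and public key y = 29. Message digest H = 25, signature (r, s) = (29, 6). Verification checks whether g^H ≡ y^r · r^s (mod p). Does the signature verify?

Left side g^H mod p:
15^2 = 225 ≡ 8
15^4 ≡ 8^2 = 64 ≡ 2
15^8 ≡ 2^2 = 4
15^16 ≡ 4^2 = 16
25 = 16 + 8 + 1, so 15^25 ≡ 16·4·15 ≡ 30 (mod 31)
Right side y^r · r^s mod p:
29^2 = 841 ≡ 4
29^4 ≡ 4^2 = 16
29^8 ≡ 16^2 = 256 ≡ 8
29^16 ≡ 8^2 = 64 ≡ 2
29 = 16 + 8 + 4 + 1, so 29^29 ≡ 2·8·16·29 ≡ 15 (mod 31)
29^2 = 841 ≡ 4
29^4 ≡ 4^2 = 16
6 = 4 + 2, so 29^6 ≡ 16·4 ≡ 2 (mod 31)
15·2 = 30 ≡ 30 (mod 31)
30 ≡ 30 (mod 31), so the signature is genuine.

verifies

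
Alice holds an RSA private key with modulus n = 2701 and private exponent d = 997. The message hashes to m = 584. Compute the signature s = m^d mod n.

Squares mod 2701: m^1≡584, m^2≡730, m^4≡803, m^8≡1971, m^16≡803, m^32≡1971, m^64≡803, m^128≡1971, m^256≡803, m^512≡1971
997 = 512 + 256 + 128 + 64 + 32 + 4 + 1, so m^997 ≡ 1971·803·1971·803·1971·803·584 ≡ 584 (mod 2701)

584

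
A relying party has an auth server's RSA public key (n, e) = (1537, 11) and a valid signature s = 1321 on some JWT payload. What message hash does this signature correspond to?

s^2 ≡ 1321^2 = 1745041 ≡ 546
s^4 ≡ 546^2 = 298116 ≡ 1475
s^8 ≡ 1475^2 = 2175625 ≡ 770
11 = 8 + 2 + 1, so s^11 ≡ 770·546·1321 ≡ 1388 (mod 1537)

1388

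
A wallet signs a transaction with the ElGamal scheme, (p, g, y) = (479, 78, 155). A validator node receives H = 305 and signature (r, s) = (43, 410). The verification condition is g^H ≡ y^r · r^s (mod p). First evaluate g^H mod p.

444

78^2 = 6084 ≡ 336
78^4 ≡ 336^2 = 112896 ≡ 331
78^8 ≡ 331^2 = 109561 ≡ 349
78^16 ≡ 349^2 = 121801 ≡ 135
78^32 ≡ 135^2 = 18225 ≡ 23
78^64 ≡ 23^2 = 529 ≡ 50
78^128 ≡ 50^2 = 2500 ≡ 105
78^256 ≡ 105^2 = 11025 ≡ 8
305 = 256 + 32 + 16 + 1, so 78^305 ≡ 8·23·135·78 ≡ 444 (mod 479)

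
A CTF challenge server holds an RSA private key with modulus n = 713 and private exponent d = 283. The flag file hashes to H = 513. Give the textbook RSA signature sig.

34

H^2 ≡ 513^2 = 263169 ≡ 72
H^4 ≡ 72^2 = 5184 ≡ 193
H^8 ≡ 193^2 = 37249 ≡ 173
H^16 ≡ 173^2 = 29929 ≡ 696
H^32 ≡ 696^2 = 484416 ≡ 289
H^64 ≡ 289^2 = 83521 ≡ 100
H^128 ≡ 100^2 = 10000 ≡ 18
H^256 ≡ 18^2 = 324
283 = 256 + 16 + 8 + 2 + 1, so H^283 ≡ 324·696·173·72·513 ≡ 34 (mod 713)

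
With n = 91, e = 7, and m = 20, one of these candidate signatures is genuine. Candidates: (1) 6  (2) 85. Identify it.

Candidate 1: Squares mod 91: 6^1≡6, 6^2≡36, 6^4≡22; 7 = 4 + 2 + 1, so 6^7 ≡ 22·36·6 ≡ 20 (mod 91)
  → matches m = 20
Candidate 2: Squares mod 91: 85^1≡85, 85^2≡36, 85^4≡22; 7 = 4 + 2 + 1, so 85^7 ≡ 22·36·85 ≡ 71 (mod 91)

1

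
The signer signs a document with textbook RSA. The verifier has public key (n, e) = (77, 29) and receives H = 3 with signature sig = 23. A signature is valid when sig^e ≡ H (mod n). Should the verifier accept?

sig^29 mod 77 = 67
67 ≠ 3, so verification fails.

reject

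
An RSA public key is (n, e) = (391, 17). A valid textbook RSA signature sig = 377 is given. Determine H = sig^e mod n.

3

Squares mod 391: sig^1≡377, sig^2≡196, sig^4≡98, sig^8≡220, sig^16≡307
17 = 16 + 1, so sig^17 ≡ 307·377 ≡ 3 (mod 391)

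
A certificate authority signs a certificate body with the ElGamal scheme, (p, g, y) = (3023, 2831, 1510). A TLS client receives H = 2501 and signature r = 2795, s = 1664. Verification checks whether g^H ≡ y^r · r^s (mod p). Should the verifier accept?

reject

Left side g^H mod p:
Squares mod 3023: 2831^1≡2831, 2831^2≡588, 2831^4≡1122, 2831^8≡1316, 2831^16≡2700, 2831^32≡1547, 2831^64≡2016, 2831^128≡1344, 2831^256≡1605, 2831^512≡429, 2831^1024≡2661, 2831^2048≡1055
2501 = 2048 + 256 + 128 + 64 + 4 + 1, so 2831^2501 ≡ 1055·1605·1344·2016·1122·2831 ≡ 241 (mod 3023)
Right side y^r · r^s mod p:
Squares mod 3023: 1510^1≡1510, 1510^2≡758, 1510^4≡194, 1510^8≡1360, 1510^16≡2547, 1510^32≡2874, 1510^64≡1040, 1510^128≡2389, 1510^256≡2920, 1510^512≡1540, 1510^1024≡1568, 1510^2048≡925
2795 = 2048 + 512 + 128 + 64 + 32 + 8 + 2 + 1, so 1510^2795 ≡ 925·1540·2389·1040·2874·1360·758·1510 ≡ 1404 (mod 3023)
Squares mod 3023: 2795^1≡2795, 2795^2≡593, 2795^4≡981, 2795^8≡1047, 2795^16≡1883, 2795^32≡2733, 2795^64≡2479, 2795^128≡2705, 2795^256≡1365, 2795^512≡1057, 2795^1024≡1762
1664 = 1024 + 512 + 128, so 2795^1664 ≡ 1762·1057·2705 ≡ 56 (mod 3023)
1404·56 = 78624 ≡ 26 (mod 3023)
241 ≠ 26, so verification fails.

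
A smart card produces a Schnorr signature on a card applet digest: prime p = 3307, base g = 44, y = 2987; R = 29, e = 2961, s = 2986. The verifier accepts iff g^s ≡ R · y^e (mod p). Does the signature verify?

verifies

g^s mod p:
Squares mod 3307: 44^1≡44, 44^2≡1936, 44^4≡1265, 44^8≡2944, 44^16≡2796, 44^32≡3175, 44^64≡889, 44^128≡3255, 44^256≡2704, 44^512≡3146, 44^1024≡2772, 44^2048≡1823
2986 = 2048 + 512 + 256 + 128 + 32 + 8 + 2, so 44^2986 ≡ 1823·3146·2704·3255·3175·2944·1936 ≡ 3019 (mod 3307)
R · y^e mod p:
Squares mod 3307: 2987^1≡2987, 2987^2≡3190, 2987^4≡461, 2987^8≡873, 2987^16≡1519, 2987^32≡2382, 2987^64≡2419, 2987^128≡1478, 2987^256≡1864, 2987^512≡2146, 2987^1024≡1972, 2987^2048≡3059
2961 = 2048 + 512 + 256 + 128 + 16 + 1, so 2987^2961 ≡ 3059·2146·1864·1478·1519·2987 ≡ 3069 (mod 3307)
29·3069 = 89001 ≡ 3019 (mod 3307)
3019 ≡ 3019 (mod 3307); signature holds.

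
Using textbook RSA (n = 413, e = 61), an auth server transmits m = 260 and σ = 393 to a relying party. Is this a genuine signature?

genuine

Squares mod 413: σ^1≡393, σ^2≡400, σ^4≡169, σ^8≡64, σ^16≡379, σ^32≡330
61 = 32 + 16 + 8 + 4 + 1, so σ^61 ≡ 330·379·64·169·393 ≡ 260 (mod 413)
σ^61 mod 413 = 260 matches m.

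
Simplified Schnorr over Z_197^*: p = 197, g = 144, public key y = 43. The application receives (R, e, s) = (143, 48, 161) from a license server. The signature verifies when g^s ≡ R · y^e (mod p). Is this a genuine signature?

g^s mod p:
144^2 = 20736 ≡ 51
144^4 ≡ 51^2 = 2601 ≡ 40
144^8 ≡ 40^2 = 1600 ≡ 24
144^16 ≡ 24^2 = 576 ≡ 182
144^32 ≡ 182^2 = 33124 ≡ 28
144^64 ≡ 28^2 = 784 ≡ 193
144^128 ≡ 193^2 = 37249 ≡ 16
161 = 128 + 32 + 1, so 144^161 ≡ 16·28·144 ≡ 93 (mod 197)
R · y^e mod p:
43^2 = 1849 ≡ 76
43^4 ≡ 76^2 = 5776 ≡ 63
43^8 ≡ 63^2 = 3969 ≡ 29
43^16 ≡ 29^2 = 841 ≡ 53
43^32 ≡ 53^2 = 2809 ≡ 51
48 = 32 + 16, so 43^48 ≡ 51·53 ≡ 142 (mod 197)
143·142 = 20306 ≡ 15 (mod 197)
93 ≠ 15; the check fails.

forged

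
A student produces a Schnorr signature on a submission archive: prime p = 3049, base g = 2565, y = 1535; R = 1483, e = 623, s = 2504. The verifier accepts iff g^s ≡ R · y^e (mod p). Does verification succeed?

passes

g^s mod p:
Squares mod 3049: 2565^1≡2565, 2565^2≡2532, 2565^4≡2026, 2565^8≡722, 2565^16≡2954, 2565^32≡2927, 2565^64≡2688, 2565^128≡2263, 2565^256≡1898, 2565^512≡1535, 2565^1024≡2397, 2565^2048≡1293
2504 = 2048 + 256 + 128 + 64 + 8, so 2565^2504 ≡ 1293·1898·2263·2688·722 ≡ 288 (mod 3049)
R · y^e mod p:
Squares mod 3049: 1535^1≡1535, 1535^2≡2397, 1535^4≡1293, 1535^8≡997, 1535^16≡35, 1535^32≡1225, 1535^64≡517, 1535^128≡2026, 1535^256≡722, 1535^512≡2954
623 = 512 + 64 + 32 + 8 + 4 + 2 + 1, so 1535^623 ≡ 2954·517·1225·997·1293·2397·1535 ≡ 140 (mod 3049)
1483·140 = 207620 ≡ 288 (mod 3049)
288 ≡ 288 (mod 3049); signature holds.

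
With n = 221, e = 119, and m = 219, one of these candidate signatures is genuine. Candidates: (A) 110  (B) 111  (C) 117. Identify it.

A

Candidate A: Squares mod 221: 110^1≡110, 110^2≡166, 110^4≡152, 110^8≡120, 110^16≡35, 110^32≡120, 110^64≡35; 119 = 64 + 32 + 16 + 4 + 2 + 1, so 110^119 ≡ 35·120·35·152·166·110 ≡ 219 (mod 221)
  → matches m = 219
Candidate B: Squares mod 221: 111^1≡111, 111^2≡166, 111^4≡152, 111^8≡120, 111^16≡35, 111^32≡120, 111^64≡35; 119 = 64 + 32 + 16 + 4 + 2 + 1, so 111^119 ≡ 35·120·35·152·166·111 ≡ 2 (mod 221)
Candidate C: Squares mod 221: 117^1≡117, 117^2≡208, 117^4≡169, 117^8≡52, 117^16≡52, 117^32≡52, 117^64≡52; 119 = 64 + 32 + 16 + 4 + 2 + 1, so 117^119 ≡ 52·52·52·169·208·117 ≡ 195 (mod 221)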